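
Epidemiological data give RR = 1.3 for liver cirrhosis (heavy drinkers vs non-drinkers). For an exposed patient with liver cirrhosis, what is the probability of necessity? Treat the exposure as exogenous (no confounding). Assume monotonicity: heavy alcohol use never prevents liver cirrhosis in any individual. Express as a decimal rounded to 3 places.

Under exogeneity and monotonicity, PN = (RR − 1) / RR = 1 − 1/RR.
PN = (1.3 − 1) / 1.3 = 0.3 / 1.3 ≈ 0.2308

PN ≈ 0.231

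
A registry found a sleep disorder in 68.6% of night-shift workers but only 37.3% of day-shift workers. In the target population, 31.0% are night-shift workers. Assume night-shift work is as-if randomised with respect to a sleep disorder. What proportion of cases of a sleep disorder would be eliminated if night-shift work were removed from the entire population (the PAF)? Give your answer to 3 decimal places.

PAF ≈ 0.206

p₁ = 0.686, p₀ = 0.373.
Overall risk P(Y=1) = π·p₁ + (1−π)·p₀ = 0.31×0.686 + 0.69×0.373 = 0.47003.
Under exogeneity, PAF = [P(Y=1) − p₀] / P(Y=1).
PAF = (0.47003 − 0.373) / 0.47003 ≈ 0.2064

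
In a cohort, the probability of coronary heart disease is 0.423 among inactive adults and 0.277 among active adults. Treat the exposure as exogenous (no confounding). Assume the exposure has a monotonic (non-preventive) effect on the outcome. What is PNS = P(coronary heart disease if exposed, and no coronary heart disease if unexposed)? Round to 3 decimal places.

PNS ≈ 0.146

Let p₁ = 0.423, p₀ = 0.277.
Under exogeneity and monotonicity, PNS = p₁ − p₀.
PNS = 0.423 − 0.277 = 0.146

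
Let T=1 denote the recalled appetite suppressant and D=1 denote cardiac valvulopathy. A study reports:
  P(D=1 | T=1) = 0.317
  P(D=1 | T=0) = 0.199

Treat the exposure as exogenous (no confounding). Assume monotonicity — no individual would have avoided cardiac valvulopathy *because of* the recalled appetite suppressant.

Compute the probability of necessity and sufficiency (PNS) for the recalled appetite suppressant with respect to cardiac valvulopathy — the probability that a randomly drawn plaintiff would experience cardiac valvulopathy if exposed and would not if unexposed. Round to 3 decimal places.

Let p₁ = 0.317, p₀ = 0.199.
Under exogeneity and monotonicity, PNS = p₁ − p₀.
PNS = 0.317 − 0.199 = 0.118

PNS ≈ 0.118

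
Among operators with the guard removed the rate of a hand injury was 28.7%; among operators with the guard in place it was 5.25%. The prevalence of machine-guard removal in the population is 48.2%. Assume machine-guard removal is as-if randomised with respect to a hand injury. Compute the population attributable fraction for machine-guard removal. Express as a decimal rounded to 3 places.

p₁ = 0.287, p₀ = 0.0525.
Overall risk P(Y=1) = π·p₁ + (1−π)·p₀ = 0.482×0.287 + 0.518×0.0525 = 0.16553.
Under exogeneity, PAF = [P(Y=1) − p₀] / P(Y=1).
PAF = (0.16553 − 0.0525) / 0.16553 ≈ 0.6828

PAF ≈ 0.683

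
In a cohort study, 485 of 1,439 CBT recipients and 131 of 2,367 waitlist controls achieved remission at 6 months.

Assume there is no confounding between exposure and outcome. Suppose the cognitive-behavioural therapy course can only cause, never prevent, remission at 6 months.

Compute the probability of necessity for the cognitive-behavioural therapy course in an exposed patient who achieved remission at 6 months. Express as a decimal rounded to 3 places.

p₁ = P(outcome | exposed) = 485/1439 = 0.33704
p₀ = P(outcome | unexposed) = 131/2367 = 0.055344
Under exogeneity and monotonicity, PN = (p₁ − p₀) / p₁.
PN = (0.33704 − 0.055344) / 0.33704 = 0.2817 / 0.33704 ≈ 0.8358

PN ≈ 0.836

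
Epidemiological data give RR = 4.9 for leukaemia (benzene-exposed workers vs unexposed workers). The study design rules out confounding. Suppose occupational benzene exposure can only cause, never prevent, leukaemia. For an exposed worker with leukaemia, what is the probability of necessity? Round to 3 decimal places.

PN ≈ 0.796

Under exogeneity and monotonicity, PN = (RR − 1) / RR = 1 − 1/RR.
PN = (4.9 − 1) / 4.9 = 3.9 / 4.9 ≈ 0.7959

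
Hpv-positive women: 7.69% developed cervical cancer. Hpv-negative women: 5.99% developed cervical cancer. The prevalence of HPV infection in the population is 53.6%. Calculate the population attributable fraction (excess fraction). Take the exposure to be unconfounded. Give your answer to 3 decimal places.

PAF ≈ 0.132

p₁ = 0.0769, p₀ = 0.0599.
Overall risk P(Y=1) = π·p₁ + (1−π)·p₀ = 0.536×0.0769 + 0.464×0.0599 = 0.069012.
Under exogeneity, PAF = [P(Y=1) − p₀] / P(Y=1).
PAF = (0.069012 − 0.0599) / 0.069012 ≈ 0.1320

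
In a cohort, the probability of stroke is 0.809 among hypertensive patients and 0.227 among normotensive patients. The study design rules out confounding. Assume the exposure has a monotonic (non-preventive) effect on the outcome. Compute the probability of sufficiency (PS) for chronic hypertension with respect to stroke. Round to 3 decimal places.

PS ≈ 0.753

Let p₁ = 0.809, p₀ = 0.227.
Under exogeneity and monotonicity, PS = (p₁ − p₀) / (1 − p₀).
PS = (0.809 − 0.227) / (1 − 0.227) = 0.582 / 0.773 ≈ 0.7529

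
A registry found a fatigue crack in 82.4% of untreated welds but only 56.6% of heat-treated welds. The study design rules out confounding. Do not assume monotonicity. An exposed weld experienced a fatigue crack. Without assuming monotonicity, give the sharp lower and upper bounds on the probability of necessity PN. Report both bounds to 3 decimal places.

0.313 ≤ PN ≤ 0.527

p₁ = 0.824, p₀ = 0.566.
Under exogeneity alone the bounds on PN are max{0,(p₁−p₀)/p₁} ≤ PN ≤ min{1,(1−p₀)/p₁}.
  lower = (p₁ − p₀)/p₁ = 0.258 / 0.824 ≈ 0.3131
  upper = min{1, (1 − p₀)/p₁} = 0.434 / 0.824 ≈ 0.5267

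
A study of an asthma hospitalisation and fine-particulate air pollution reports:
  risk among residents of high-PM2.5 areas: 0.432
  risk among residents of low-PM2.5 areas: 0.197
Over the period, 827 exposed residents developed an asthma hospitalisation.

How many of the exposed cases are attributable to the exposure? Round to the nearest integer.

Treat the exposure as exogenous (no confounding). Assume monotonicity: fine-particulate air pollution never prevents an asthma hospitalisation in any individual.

Let p₁ = 0.432, p₀ = 0.197.
PN = (p₁ − p₀)/p₁ = (0.432 − 0.197) / 0.432 ≈ 0.54398.
Attributable cases ≈ PN × (exposed cases) = 0.54398 × 827 ≈ 449.87.

about 450 cases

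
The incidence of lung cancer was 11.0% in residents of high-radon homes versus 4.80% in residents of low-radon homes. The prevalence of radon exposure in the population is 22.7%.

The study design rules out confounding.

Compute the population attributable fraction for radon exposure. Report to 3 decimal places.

PAF ≈ 0.227

p₁ = 0.11, p₀ = 0.048.
Overall risk P(Y=1) = π·p₁ + (1−π)·p₀ = 0.227×0.11 + 0.773×0.048 = 0.062074.
Under exogeneity, PAF = [P(Y=1) − p₀] / P(Y=1).
PAF = (0.062074 − 0.048) / 0.062074 ≈ 0.2267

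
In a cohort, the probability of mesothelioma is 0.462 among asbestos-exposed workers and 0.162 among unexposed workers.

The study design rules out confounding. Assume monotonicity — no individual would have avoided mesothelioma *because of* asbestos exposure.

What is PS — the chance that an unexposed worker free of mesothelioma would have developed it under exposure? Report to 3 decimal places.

PS ≈ 0.358

Let p₁ = 0.462, p₀ = 0.162.
Under exogeneity and monotonicity, PS = (p₁ − p₀) / (1 − p₀).
PS = (0.462 − 0.162) / (1 − 0.162) = 0.3 / 0.838 ≈ 0.3580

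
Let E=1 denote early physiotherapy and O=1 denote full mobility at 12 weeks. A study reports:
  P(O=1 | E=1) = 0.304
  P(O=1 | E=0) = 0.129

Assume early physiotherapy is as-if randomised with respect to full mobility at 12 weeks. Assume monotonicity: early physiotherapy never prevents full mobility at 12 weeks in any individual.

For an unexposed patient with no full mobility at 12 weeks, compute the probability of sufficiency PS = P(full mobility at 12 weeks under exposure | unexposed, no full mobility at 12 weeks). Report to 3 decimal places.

PS ≈ 0.201

Let p₁ = 0.304, p₀ = 0.129.
Under exogeneity and monotonicity, PS = (p₁ − p₀) / (1 − p₀).
PS = (0.304 − 0.129) / (1 − 0.129) = 0.175 / 0.871 ≈ 0.2009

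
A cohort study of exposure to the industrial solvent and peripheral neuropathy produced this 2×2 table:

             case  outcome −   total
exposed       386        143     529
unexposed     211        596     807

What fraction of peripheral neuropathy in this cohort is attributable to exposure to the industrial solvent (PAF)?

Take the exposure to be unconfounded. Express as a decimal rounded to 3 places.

PAF ≈ 0.415

p₁ = P(outcome | exposed) = 386/529 = 0.72968
p₀ = P(outcome | unexposed) = 211/807 = 0.26146
Exposure prevalence π = 529/1336 = 0.39596; overall risk P(Y=1) = 0.44686.
Under exogeneity, PAF = [P(Y=1) − p₀]/P(Y=1).
PAF = (0.44686 − 0.26146) / 0.44686 ≈ 0.4149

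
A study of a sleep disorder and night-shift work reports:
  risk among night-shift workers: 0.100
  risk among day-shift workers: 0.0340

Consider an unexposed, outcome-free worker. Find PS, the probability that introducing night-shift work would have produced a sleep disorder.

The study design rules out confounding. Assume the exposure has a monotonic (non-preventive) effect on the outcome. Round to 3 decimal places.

PS ≈ 0.068

Let p₁ = 0.1, p₀ = 0.034.
Under exogeneity and monotonicity, PS = (p₁ − p₀) / (1 − p₀).
PS = (0.1 − 0.034) / (1 − 0.034) = 0.066 / 0.966 ≈ 0.0683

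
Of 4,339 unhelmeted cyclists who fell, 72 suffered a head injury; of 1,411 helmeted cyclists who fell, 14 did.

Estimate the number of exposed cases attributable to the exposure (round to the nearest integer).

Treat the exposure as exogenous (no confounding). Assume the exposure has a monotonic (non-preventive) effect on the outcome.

p₁ = P(outcome | exposed) = 72/4339 = 0.016594
p₀ = P(outcome | unexposed) = 14/1411 = 0.009922
PN = (p₁ − p₀)/p₁ = (0.016594 − 0.009922) / 0.016594 ≈ 0.40206.
Attributable cases ≈ PN × (exposed cases) = 0.40206 × 72 ≈ 28.95.

about 29 cases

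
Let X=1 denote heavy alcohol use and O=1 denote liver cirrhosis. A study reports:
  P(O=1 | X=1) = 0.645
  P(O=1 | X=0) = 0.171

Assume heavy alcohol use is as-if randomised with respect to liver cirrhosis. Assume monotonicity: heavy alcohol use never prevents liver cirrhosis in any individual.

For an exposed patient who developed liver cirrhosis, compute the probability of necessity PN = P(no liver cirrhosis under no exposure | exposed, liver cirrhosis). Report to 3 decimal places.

PN ≈ 0.735

Let p₁ = 0.645, p₀ = 0.171.
Under exogeneity and monotonicity, PN = (p₁ − p₀) / p₁.
PN = (0.645 − 0.171) / 0.645 = 0.474 / 0.645 ≈ 0.7349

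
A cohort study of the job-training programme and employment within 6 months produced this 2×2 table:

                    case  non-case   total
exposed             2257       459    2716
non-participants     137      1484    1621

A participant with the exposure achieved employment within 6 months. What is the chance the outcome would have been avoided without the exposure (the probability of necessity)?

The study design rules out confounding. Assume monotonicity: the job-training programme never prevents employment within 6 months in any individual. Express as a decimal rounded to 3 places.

p₁ = P(outcome | exposed) = 2257/2716 = 0.831
p₀ = P(outcome | unexposed) = 137/1621 = 0.084516
Under exogeneity and monotonicity, PN = (p₁ − p₀) / p₁.
PN = (0.831 − 0.084516) / 0.831 = 0.74649 / 0.831 ≈ 0.8983

PN ≈ 0.898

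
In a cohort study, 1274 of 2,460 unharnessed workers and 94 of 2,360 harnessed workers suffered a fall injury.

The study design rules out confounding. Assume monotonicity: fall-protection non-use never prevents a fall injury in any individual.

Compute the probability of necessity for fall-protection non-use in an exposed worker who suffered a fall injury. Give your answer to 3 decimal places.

PN ≈ 0.923

p₁ = P(outcome | exposed) = 1274/2460 = 0.51789
p₀ = P(outcome | unexposed) = 94/2360 = 0.039831
Under exogeneity and monotonicity, PN = (p₁ − p₀) / p₁.
PN = (0.51789 − 0.039831) / 0.51789 = 0.47806 / 0.51789 ≈ 0.9231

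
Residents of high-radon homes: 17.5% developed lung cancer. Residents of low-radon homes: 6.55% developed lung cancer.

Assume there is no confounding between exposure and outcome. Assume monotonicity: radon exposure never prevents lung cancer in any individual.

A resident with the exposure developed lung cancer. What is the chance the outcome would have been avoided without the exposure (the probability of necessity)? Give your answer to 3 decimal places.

p₁ = 0.175, p₀ = 0.0655.
Under exogeneity and monotonicity, PN = (p₁ − p₀) / p₁.
PN = (0.175 − 0.0655) / 0.175 = 0.1095 / 0.175 ≈ 0.6257

PN ≈ 0.626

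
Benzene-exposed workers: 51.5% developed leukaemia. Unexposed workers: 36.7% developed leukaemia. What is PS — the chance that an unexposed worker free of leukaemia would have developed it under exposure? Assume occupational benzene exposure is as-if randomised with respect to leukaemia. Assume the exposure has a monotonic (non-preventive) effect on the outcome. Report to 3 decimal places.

PS ≈ 0.234

p₁ = 0.515, p₀ = 0.367.
Under exogeneity and monotonicity, PS = (p₁ − p₀) / (1 − p₀).
PS = (0.515 − 0.367) / (1 − 0.367) = 0.148 / 0.633 ≈ 0.2338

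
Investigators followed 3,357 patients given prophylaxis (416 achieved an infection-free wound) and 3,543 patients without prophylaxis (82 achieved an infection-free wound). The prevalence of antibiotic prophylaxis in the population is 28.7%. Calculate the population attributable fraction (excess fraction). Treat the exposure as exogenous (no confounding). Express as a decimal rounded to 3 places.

PAF ≈ 0.555

p₁ = P(outcome | exposed) = 416/3357 = 0.12392
p₀ = P(outcome | unexposed) = 82/3543 = 0.023144
Overall risk P(Y=1) = π·p₁ + (1−π)·p₀ = 0.287×0.12392 + 0.713×0.023144 = 0.052067.
Under exogeneity, PAF = [P(Y=1) − p₀] / P(Y=1).
PAF = (0.052067 − 0.023144) / 0.052067 ≈ 0.5555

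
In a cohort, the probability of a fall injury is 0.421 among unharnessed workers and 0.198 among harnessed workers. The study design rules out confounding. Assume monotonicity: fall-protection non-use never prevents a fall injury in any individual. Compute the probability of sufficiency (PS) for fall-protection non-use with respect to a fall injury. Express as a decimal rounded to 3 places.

PS ≈ 0.278

Let p₁ = 0.421, p₀ = 0.198.
Under exogeneity and monotonicity, PS = (p₁ − p₀) / (1 − p₀).
PS = (0.421 − 0.198) / (1 − 0.198) = 0.223 / 0.802 ≈ 0.2781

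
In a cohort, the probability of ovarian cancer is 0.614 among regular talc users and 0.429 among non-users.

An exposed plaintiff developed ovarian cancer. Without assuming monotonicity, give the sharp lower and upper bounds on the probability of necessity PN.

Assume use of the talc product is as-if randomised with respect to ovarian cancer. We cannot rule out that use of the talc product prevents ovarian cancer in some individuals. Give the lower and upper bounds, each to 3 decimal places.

0.301 ≤ PN ≤ 0.930

Let p₁ = 0.614, p₀ = 0.429.
Under exogeneity alone the bounds on PN are max{0,(p₁−p₀)/p₁} ≤ PN ≤ min{1,(1−p₀)/p₁}.
  lower = (p₁ − p₀)/p₁ = 0.185 / 0.614 ≈ 0.3013
  upper = min{1, (1 − p₀)/p₁} = 0.571 / 0.614 ≈ 0.9300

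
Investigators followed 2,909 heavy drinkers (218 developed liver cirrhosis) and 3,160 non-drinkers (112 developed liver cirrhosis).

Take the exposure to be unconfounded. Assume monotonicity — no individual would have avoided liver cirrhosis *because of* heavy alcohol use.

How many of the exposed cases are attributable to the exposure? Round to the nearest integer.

about 115 cases

p₁ = P(outcome | exposed) = 218/2909 = 0.07494
p₀ = P(outcome | unexposed) = 112/3160 = 0.035443
PN = (p₁ − p₀)/p₁ = (0.07494 − 0.035443) / 0.07494 ≈ 0.52705.
Attributable cases ≈ PN × (exposed cases) = 0.52705 × 218 ≈ 114.90.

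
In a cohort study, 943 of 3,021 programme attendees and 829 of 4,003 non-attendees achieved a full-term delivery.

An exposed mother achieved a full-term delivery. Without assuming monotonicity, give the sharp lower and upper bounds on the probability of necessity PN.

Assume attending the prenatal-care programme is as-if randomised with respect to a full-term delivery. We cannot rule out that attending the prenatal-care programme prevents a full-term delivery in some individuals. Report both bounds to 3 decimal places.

0.337 ≤ PN ≤ 1.000

p₁ = P(outcome | exposed) = 943/3021 = 0.31215
p₀ = P(outcome | unexposed) = 829/4003 = 0.20709
Under exogeneity alone the bounds on PN are max{0,(p₁−p₀)/p₁} ≤ PN ≤ min{1,(1−p₀)/p₁}.
  lower = (p₁ − p₀)/p₁ = 0.10505 / 0.31215 ≈ 0.3366
  upper = min{1, (1 − p₀)/p₁} = 0.79291 / 0.31215 ≈ 2.5402 → capped at 1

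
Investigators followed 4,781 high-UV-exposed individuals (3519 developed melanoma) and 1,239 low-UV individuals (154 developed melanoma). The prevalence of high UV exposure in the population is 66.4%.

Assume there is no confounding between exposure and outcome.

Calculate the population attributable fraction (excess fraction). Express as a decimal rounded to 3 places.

PAF ≈ 0.766

p₁ = P(outcome | exposed) = 3519/4781 = 0.73604
p₀ = P(outcome | unexposed) = 154/1239 = 0.12429
Overall risk P(Y=1) = π·p₁ + (1−π)·p₀ = 0.664×0.73604 + 0.336×0.12429 = 0.53049.
Under exogeneity, PAF = [P(Y=1) − p₀] / P(Y=1).
PAF = (0.53049 − 0.12429) / 0.53049 ≈ 0.7657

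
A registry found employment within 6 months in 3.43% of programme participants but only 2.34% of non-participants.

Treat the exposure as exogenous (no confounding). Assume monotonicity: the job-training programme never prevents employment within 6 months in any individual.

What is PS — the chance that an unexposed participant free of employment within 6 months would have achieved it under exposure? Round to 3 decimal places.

PS ≈ 0.011

p₁ = 0.0343, p₀ = 0.0234.
Under exogeneity and monotonicity, PS = (p₁ − p₀) / (1 − p₀).
PS = (0.0343 − 0.0234) / (1 − 0.0234) = 0.0109 / 0.9766 ≈ 0.0112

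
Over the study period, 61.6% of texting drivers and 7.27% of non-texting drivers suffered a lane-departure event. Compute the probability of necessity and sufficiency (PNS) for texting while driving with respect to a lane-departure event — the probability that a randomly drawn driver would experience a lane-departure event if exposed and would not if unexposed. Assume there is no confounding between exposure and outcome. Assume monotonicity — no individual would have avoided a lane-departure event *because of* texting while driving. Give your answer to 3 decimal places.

PNS ≈ 0.543

p₁ = 0.616, p₀ = 0.0727.
Under exogeneity and monotonicity, PNS = p₁ − p₀.
PNS = 0.616 − 0.0727 = 0.5433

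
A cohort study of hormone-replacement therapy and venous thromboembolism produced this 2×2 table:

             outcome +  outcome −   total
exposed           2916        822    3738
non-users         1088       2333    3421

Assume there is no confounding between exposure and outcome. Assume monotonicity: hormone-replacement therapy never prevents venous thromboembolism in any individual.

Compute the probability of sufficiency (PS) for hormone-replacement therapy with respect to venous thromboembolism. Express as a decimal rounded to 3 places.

p₁ = P(outcome | exposed) = 2916/3738 = 0.7801
p₀ = P(outcome | unexposed) = 1088/3421 = 0.31804
Under exogeneity and monotonicity, PS = (p₁ − p₀) / (1 − p₀).
PS = (0.7801 − 0.31804) / (1 − 0.31804) = 0.46206 / 0.68196 ≈ 0.6775

PS ≈ 0.678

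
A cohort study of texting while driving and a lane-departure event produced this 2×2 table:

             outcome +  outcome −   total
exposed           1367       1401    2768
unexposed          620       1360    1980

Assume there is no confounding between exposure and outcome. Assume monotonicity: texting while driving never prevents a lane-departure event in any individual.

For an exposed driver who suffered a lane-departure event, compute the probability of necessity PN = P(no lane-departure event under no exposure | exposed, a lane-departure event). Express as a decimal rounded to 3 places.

PN ≈ 0.366

p₁ = P(outcome | exposed) = 1367/2768 = 0.49386
p₀ = P(outcome | unexposed) = 620/1980 = 0.31313
Under exogeneity and monotonicity, PN = (p₁ − p₀)/p₁.
PN = (0.49386 − 0.31313) / 0.49386 ≈ 0.3659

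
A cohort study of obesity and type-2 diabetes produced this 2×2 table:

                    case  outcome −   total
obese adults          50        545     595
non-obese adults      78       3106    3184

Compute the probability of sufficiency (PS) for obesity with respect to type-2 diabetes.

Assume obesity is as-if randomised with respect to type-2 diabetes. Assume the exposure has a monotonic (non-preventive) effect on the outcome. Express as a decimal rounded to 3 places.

PS ≈ 0.061

p₁ = P(outcome | exposed) = 50/595 = 0.084034
p₀ = P(outcome | unexposed) = 78/3184 = 0.024497
Under exogeneity and monotonicity, PS = (p₁ − p₀)/(1 − p₀).
PS = (0.084034 − 0.024497) / 0.9755 ≈ 0.0610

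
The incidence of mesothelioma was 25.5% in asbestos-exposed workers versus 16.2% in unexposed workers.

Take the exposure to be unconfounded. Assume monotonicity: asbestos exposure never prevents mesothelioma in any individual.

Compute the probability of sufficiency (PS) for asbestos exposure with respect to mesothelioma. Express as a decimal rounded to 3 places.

p₁ = 0.255, p₀ = 0.162.
Under exogeneity and monotonicity, PS = (p₁ − p₀) / (1 − p₀).
PS = (0.255 − 0.162) / (1 − 0.162) = 0.093 / 0.838 ≈ 0.1110

PS ≈ 0.111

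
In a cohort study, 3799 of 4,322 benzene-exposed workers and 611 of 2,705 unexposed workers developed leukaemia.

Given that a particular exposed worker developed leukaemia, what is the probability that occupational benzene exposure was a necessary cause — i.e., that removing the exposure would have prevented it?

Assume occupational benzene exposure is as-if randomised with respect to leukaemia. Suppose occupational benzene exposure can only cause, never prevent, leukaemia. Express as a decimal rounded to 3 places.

p₁ = P(outcome | exposed) = 3799/4322 = 0.87899
p₀ = P(outcome | unexposed) = 611/2705 = 0.22588
Under exogeneity and monotonicity, PN = (p₁ − p₀) / p₁.
PN = (0.87899 − 0.22588) / 0.87899 = 0.65311 / 0.87899 ≈ 0.7430

PN ≈ 0.743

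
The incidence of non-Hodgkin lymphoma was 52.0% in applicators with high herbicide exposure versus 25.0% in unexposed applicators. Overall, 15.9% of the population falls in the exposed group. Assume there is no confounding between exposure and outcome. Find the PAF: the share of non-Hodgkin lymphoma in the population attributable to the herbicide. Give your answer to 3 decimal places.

PAF ≈ 0.147

p₁ = 0.52, p₀ = 0.25.
Overall risk P(Y=1) = π·p₁ + (1−π)·p₀ = 0.159×0.52 + 0.841×0.25 = 0.29293.
Under exogeneity, PAF = [P(Y=1) − p₀] / P(Y=1).
PAF = (0.29293 − 0.25) / 0.29293 ≈ 0.1466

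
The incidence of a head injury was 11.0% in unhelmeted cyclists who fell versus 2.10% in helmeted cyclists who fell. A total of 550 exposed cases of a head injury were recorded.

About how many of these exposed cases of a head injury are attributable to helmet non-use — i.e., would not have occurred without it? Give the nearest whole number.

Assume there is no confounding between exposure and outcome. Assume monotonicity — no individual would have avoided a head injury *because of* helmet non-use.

about 445 cases

p₁ = 0.11, p₀ = 0.021.
PN = (p₁ − p₀)/p₁ = (0.11 − 0.021) / 0.11 ≈ 0.80909.
Attributable cases ≈ PN × (exposed cases) = 0.80909 × 550 ≈ 445.00.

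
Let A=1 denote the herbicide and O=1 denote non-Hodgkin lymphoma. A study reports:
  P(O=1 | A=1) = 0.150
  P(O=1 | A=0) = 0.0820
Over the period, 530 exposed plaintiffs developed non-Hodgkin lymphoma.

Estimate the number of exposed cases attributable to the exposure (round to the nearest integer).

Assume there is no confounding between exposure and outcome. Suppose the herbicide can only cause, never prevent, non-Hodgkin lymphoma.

about 240 cases

Let p₁ = 0.15, p₀ = 0.082.
PN = (p₁ − p₀)/p₁ = (0.15 − 0.082) / 0.15 ≈ 0.45333.
Attributable cases ≈ PN × (exposed cases) = 0.45333 × 530 ≈ 240.27.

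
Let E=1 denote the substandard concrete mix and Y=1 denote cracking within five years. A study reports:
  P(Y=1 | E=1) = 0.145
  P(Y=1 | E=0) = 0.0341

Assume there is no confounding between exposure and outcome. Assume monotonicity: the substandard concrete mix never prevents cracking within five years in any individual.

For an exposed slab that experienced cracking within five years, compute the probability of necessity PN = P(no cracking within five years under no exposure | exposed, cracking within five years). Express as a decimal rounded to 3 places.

PN ≈ 0.765

Let p₁ = 0.145, p₀ = 0.0341.
Under exogeneity and monotonicity, PN = (p₁ − p₀) / p₁.
PN = (0.145 − 0.0341) / 0.145 = 0.1109 / 0.145 ≈ 0.7648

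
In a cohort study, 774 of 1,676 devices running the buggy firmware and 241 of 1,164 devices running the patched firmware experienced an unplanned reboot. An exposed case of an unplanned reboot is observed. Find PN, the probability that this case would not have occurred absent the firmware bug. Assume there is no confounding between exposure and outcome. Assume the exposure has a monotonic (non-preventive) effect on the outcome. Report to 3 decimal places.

PN ≈ 0.552

p₁ = P(outcome | exposed) = 774/1676 = 0.46181
p₀ = P(outcome | unexposed) = 241/1164 = 0.20704
Under exogeneity and monotonicity, PN = (p₁ − p₀) / p₁.
PN = (0.46181 − 0.20704) / 0.46181 = 0.25477 / 0.46181 ≈ 0.5517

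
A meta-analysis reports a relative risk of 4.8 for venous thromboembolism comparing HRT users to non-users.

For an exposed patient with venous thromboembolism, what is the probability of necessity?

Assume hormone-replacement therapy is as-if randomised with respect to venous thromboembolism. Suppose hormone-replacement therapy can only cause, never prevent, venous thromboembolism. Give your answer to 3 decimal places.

PN ≈ 0.792

Under exogeneity and monotonicity, PN = (RR − 1) / RR = 1 − 1/RR.
PN = (4.8 − 1) / 4.8 = 3.8 / 4.8 ≈ 0.7917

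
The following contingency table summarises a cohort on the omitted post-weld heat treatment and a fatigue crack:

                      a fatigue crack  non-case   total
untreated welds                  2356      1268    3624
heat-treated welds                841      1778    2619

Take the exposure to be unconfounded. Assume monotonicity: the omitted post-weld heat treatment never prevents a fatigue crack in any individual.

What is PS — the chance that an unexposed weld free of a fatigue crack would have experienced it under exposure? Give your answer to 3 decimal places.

p₁ = P(outcome | exposed) = 2356/3624 = 0.65011
p₀ = P(outcome | unexposed) = 841/2619 = 0.32111
Under exogeneity and monotonicity, PS = (p₁ − p₀)/(1 − p₀).
PS = (0.65011 − 0.32111) / 0.67889 ≈ 0.4846

PS ≈ 0.485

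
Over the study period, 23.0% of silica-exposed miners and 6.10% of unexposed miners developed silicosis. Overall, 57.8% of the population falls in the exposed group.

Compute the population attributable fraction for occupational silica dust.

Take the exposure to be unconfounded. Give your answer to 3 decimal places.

p₁ = 0.23, p₀ = 0.061.
Overall risk P(Y=1) = π·p₁ + (1−π)·p₀ = 0.578×0.23 + 0.422×0.061 = 0.15868.
Under exogeneity, PAF = [P(Y=1) − p₀] / P(Y=1).
PAF = (0.15868 − 0.061) / 0.15868 ≈ 0.6156

PAF ≈ 0.616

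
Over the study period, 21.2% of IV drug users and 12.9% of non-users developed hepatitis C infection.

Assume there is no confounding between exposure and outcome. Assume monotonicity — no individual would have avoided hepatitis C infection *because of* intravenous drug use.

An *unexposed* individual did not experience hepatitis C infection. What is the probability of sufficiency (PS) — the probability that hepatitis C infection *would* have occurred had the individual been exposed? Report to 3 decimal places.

p₁ = 0.212, p₀ = 0.129.
Under exogeneity and monotonicity, PS = (p₁ − p₀) / (1 − p₀).
PS = (0.212 − 0.129) / (1 − 0.129) = 0.083 / 0.871 ≈ 0.0953

PS ≈ 0.095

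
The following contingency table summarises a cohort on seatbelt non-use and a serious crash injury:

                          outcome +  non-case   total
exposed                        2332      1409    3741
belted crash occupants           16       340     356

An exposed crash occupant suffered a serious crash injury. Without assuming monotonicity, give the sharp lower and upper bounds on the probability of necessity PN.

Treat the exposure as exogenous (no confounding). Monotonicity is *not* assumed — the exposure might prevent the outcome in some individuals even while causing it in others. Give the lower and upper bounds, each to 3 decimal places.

0.928 ≤ PN ≤ 1.000

p₁ = P(outcome | exposed) = 2332/3741 = 0.62336
p₀ = P(outcome | unexposed) = 16/356 = 0.044944
Under exogeneity alone the bounds on PN are max{0,(p₁−p₀)/p₁} ≤ PN ≤ min{1,(1−p₀)/p₁}.
  lower = (p₁ − p₀)/p₁ = 0.57842 / 0.62336 ≈ 0.9279
  upper = min{1, (1 − p₀)/p₁} = 0.95506 / 0.62336 ≈ 1.5321 → capped at 1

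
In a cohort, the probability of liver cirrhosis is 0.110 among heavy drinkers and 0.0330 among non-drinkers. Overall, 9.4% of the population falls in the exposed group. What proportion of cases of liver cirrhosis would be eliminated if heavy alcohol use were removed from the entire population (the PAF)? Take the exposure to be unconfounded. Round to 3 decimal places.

Let p₁ = 0.11, p₀ = 0.033.
Overall risk P(Y=1) = π·p₁ + (1−π)·p₀ = 0.094×0.11 + 0.906×0.033 = 0.040238.
Under exogeneity, PAF = [P(Y=1) − p₀] / P(Y=1).
PAF = (0.040238 − 0.033) / 0.040238 ≈ 0.1799

PAF ≈ 0.180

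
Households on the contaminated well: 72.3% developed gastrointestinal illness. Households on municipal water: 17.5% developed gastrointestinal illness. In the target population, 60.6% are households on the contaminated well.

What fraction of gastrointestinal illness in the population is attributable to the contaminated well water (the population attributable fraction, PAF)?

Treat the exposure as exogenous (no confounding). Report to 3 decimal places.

p₁ = 0.723, p₀ = 0.175.
Overall risk P(Y=1) = π·p₁ + (1−π)·p₀ = 0.606×0.723 + 0.394×0.175 = 0.50709.
Under exogeneity, PAF = [P(Y=1) − p₀] / P(Y=1).
PAF = (0.50709 − 0.175) / 0.50709 ≈ 0.6549

PAF ≈ 0.655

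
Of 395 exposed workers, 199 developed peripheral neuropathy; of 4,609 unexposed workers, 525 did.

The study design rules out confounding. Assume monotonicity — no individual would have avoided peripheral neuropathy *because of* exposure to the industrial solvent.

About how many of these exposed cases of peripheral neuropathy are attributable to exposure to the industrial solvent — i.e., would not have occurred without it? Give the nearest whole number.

about 154 cases

p₁ = P(outcome | exposed) = 199/395 = 0.5038
p₀ = P(outcome | unexposed) = 525/4609 = 0.11391
PN = (p₁ − p₀)/p₁ = (0.5038 − 0.11391) / 0.5038 ≈ 0.77390.
Attributable cases ≈ PN × (exposed cases) = 0.77390 × 199 ≈ 154.01.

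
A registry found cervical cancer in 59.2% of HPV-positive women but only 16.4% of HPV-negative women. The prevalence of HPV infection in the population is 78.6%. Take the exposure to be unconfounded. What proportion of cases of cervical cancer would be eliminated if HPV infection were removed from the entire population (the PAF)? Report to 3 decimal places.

PAF ≈ 0.672

p₁ = 0.592, p₀ = 0.164.
Overall risk P(Y=1) = π·p₁ + (1−π)·p₀ = 0.786×0.592 + 0.214×0.164 = 0.50041.
Under exogeneity, PAF = [P(Y=1) − p₀] / P(Y=1).
PAF = (0.50041 − 0.164) / 0.50041 ≈ 0.6723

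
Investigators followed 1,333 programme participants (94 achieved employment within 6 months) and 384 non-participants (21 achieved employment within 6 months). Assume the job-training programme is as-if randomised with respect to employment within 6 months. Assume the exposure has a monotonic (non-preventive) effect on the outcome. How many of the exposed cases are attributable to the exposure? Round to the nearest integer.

about 21 cases

p₁ = P(outcome | exposed) = 94/1333 = 0.070518
p₀ = P(outcome | unexposed) = 21/384 = 0.054688
PN = (p₁ − p₀)/p₁ = (0.070518 − 0.054688) / 0.070518 ≈ 0.22448.
Attributable cases ≈ PN × (exposed cases) = 0.22448 × 94 ≈ 21.10.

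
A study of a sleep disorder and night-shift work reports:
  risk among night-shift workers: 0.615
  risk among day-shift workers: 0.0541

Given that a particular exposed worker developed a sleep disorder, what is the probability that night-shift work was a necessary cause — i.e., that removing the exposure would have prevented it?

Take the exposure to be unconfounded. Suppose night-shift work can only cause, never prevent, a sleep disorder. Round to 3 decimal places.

PN ≈ 0.912

Let p₁ = 0.615, p₀ = 0.0541.
Under exogeneity and monotonicity, PN = (p₁ − p₀) / p₁.
PN = (0.615 − 0.0541) / 0.615 = 0.5609 / 0.615 ≈ 0.9120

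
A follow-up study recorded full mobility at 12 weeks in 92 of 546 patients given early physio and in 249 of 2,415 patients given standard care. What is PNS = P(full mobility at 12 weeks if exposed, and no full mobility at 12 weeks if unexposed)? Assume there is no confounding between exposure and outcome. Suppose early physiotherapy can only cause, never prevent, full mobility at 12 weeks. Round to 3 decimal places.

p₁ = P(outcome | exposed) = 92/546 = 0.1685
p₀ = P(outcome | unexposed) = 249/2415 = 0.10311
Under exogeneity and monotonicity, PNS = p₁ − p₀.
PNS = 0.1685 − 0.10311 = 0.065393

PNS ≈ 0.065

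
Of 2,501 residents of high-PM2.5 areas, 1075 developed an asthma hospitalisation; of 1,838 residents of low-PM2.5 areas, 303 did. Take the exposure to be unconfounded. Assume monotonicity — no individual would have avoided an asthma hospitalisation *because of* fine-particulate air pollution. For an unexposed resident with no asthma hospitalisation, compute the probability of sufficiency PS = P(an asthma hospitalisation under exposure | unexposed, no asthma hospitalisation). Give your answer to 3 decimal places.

PS ≈ 0.317

p₁ = P(outcome | exposed) = 1075/2501 = 0.42983
p₀ = P(outcome | unexposed) = 303/1838 = 0.16485
Under exogeneity and monotonicity, PS = (p₁ − p₀) / (1 − p₀).
PS = (0.42983 − 0.16485) / (1 − 0.16485) = 0.26497 / 0.83515 ≈ 0.3173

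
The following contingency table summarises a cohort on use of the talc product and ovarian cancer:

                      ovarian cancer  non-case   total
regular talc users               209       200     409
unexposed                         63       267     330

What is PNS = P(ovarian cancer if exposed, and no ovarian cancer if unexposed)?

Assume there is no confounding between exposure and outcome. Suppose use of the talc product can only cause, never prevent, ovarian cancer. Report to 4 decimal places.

PNS ≈ 0.3201

p₁ = P(outcome | exposed) = 209/409 = 0.511
p₀ = P(outcome | unexposed) = 63/330 = 0.19091
Under exogeneity and monotonicity, PNS = p₁ − p₀.
PNS = 0.511 − 0.19091 = 0.32009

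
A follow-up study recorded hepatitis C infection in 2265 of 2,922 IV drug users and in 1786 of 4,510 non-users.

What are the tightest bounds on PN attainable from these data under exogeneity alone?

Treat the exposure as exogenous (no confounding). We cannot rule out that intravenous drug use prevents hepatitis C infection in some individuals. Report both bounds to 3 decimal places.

0.489 ≤ PN ≤ 0.779

p₁ = P(outcome | exposed) = 2265/2922 = 0.77515
p₀ = P(outcome | unexposed) = 1786/4510 = 0.39601
Under exogeneity alone the bounds on PN are max{0,(p₁−p₀)/p₁} ≤ PN ≤ min{1,(1−p₀)/p₁}.
  lower = (p₁ − p₀)/p₁ = 0.37915 / 0.77515 ≈ 0.4891
  upper = min{1, (1 − p₀)/p₁} = 0.60399 / 0.77515 ≈ 0.7792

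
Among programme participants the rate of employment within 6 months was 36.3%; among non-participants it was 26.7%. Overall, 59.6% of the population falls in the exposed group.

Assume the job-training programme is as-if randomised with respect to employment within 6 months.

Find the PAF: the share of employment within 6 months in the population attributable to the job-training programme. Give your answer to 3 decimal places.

PAF ≈ 0.176

p₁ = 0.363, p₀ = 0.267.
Overall risk P(Y=1) = π·p₁ + (1−π)·p₀ = 0.596×0.363 + 0.404×0.267 = 0.32422.
Under exogeneity, PAF = [P(Y=1) − p₀] / P(Y=1).
PAF = (0.32422 − 0.267) / 0.32422 ≈ 0.1765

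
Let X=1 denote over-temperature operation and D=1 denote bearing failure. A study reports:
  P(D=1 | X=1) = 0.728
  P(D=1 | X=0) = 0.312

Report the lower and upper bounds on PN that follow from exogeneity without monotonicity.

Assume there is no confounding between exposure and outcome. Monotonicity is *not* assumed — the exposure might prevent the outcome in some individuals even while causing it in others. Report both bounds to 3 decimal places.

Let p₁ = 0.728, p₀ = 0.312.
Under exogeneity alone the bounds on PN are max{0,(p₁−p₀)/p₁} ≤ PN ≤ min{1,(1−p₀)/p₁}.
  lower = (p₁ − p₀)/p₁ = 0.416 / 0.728 ≈ 0.5714
  upper = min{1, (1 − p₀)/p₁} = 0.688 / 0.728 ≈ 0.9451

0.571 ≤ PN ≤ 0.945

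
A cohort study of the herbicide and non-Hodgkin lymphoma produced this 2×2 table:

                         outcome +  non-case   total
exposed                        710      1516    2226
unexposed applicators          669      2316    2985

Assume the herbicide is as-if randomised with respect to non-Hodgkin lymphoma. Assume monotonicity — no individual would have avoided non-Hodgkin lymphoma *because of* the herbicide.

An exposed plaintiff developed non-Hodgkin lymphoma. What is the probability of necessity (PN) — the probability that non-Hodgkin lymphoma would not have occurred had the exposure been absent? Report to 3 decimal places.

p₁ = P(outcome | exposed) = 710/2226 = 0.31896
p₀ = P(outcome | unexposed) = 669/2985 = 0.22412
Under exogeneity and monotonicity, PN = (p₁ − p₀) / p₁.
PN = (0.31896 − 0.22412) / 0.31896 = 0.094837 / 0.31896 ≈ 0.2973

PN ≈ 0.297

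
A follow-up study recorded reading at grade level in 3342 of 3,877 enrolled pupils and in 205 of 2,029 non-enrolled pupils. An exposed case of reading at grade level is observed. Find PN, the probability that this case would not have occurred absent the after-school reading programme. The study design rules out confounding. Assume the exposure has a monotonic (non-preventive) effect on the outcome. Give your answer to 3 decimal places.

PN ≈ 0.883

p₁ = P(outcome | exposed) = 3342/3877 = 0.86201
p₀ = P(outcome | unexposed) = 205/2029 = 0.10103
Under exogeneity and monotonicity, PN = (p₁ − p₀) / p₁.
PN = (0.86201 − 0.10103) / 0.86201 = 0.76097 / 0.86201 ≈ 0.8828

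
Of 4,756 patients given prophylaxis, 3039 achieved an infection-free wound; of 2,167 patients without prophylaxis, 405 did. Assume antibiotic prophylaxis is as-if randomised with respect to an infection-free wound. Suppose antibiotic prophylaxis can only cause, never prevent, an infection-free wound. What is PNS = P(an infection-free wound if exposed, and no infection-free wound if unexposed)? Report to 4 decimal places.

p₁ = P(outcome | exposed) = 3039/4756 = 0.63898
p₀ = P(outcome | unexposed) = 405/2167 = 0.18689
Under exogeneity and monotonicity, PNS = p₁ − p₀.
PNS = 0.63898 − 0.18689 = 0.45209

PNS ≈ 0.4521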